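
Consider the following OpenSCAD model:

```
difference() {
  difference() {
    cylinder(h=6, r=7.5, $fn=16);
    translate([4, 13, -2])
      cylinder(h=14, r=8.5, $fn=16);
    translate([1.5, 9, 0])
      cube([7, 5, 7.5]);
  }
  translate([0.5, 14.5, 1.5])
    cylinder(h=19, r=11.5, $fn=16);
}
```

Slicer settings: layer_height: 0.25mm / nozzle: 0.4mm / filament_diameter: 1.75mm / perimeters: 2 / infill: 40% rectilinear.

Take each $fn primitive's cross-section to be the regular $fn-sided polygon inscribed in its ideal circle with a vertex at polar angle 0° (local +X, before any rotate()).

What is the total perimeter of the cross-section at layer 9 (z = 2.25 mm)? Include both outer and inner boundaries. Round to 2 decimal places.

At z = 2.25 mm: the r=7.5 cylinder contributes a regular 16-gon of circumradius 7.5 (perimeter = 2·16·7.500·sin(180°/16) = 46.82 mm); the r=8.5 cylinder at (4, 13) contributes a regular 16-gon of circumradius 8.5 (perimeter = 2·16·8.500·sin(180°/16) = 53.06 mm); the 7×5 cube at (1.5, 9) contributes its full rectangle (perimeter 24.00 mm); Subtracting the remaining from the first: starting from the r=7.5 cylinder, the r=8.5 cylinder at (4, 13) partially overlaps it — only the 11.90 mm² overlap (of its 221.19 mm²) is removed, clipping the outline; the 7×5 cube at (1.5, 9) misses the remaining region (no effect) — boundary = 46.68 mm; the cylinder at (0.5, 14.5): section is a regular 16-gon, circumradius r=11.5 (perimeter = 2·16·11.500·sin(180°/16) = 71.79 mm); Taking the first minus the rest: starting from that combined region, the r=11.5 cylinder at (0.5, 14.5) partially overlaps it — only the 21.68 mm² overlap (of its 404.88 mm²) is removed, clipping the outline — boundary = 45.81 mm. Overall, the cross-section is a single solid region. Total boundary length (outer) = 45.81 mm.

45.81 mm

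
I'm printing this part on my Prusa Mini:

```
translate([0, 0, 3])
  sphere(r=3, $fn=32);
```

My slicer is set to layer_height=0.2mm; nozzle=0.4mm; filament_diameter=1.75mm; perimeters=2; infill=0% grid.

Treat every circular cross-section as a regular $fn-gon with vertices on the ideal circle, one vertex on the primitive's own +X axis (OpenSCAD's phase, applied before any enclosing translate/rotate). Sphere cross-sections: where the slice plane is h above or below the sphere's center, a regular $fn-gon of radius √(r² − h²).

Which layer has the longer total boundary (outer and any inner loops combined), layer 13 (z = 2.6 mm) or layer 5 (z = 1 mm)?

layer 13 (z = 2.6 mm)

Layer 13 (z = 2.6): the r=3 sphere slices to a regular 32-gon of circumradius 2.973 (√(r²−h²) with h=0.4 from center) (perimeter = 2·32·2.973·sin(180°/32) = 18.65 mm). So its perimeter = 18.65 mm. Layer 5 (z = 1): the r=3 sphere contributes a regular 32-gon of circumradius √(3²−2²) = 2.236 (perimeter = 2·32·2.236·sin(180°/32) = 14.03 mm). So its perimeter = 14.03 mm. Layer 13 is larger (18.65 vs 14.03 mm).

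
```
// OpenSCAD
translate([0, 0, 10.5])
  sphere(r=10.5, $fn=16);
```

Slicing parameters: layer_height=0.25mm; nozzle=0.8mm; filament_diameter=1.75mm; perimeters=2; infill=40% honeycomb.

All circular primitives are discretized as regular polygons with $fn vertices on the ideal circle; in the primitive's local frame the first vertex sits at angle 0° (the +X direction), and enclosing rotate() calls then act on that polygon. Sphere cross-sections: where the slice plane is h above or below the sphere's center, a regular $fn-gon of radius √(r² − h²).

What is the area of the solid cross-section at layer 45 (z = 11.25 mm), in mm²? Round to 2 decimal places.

At z = 11.25 mm: the r=10.5 sphere slices to a regular 16-gon of circumradius 10.473 (√(r²−h²) with h=0.75 from center) (area = (16/2)·10.473²·sin(360°/16) = 335.80 mm²). Overall, the cross-section is a single solid region. Net area = 335.80 mm².

335.80 mm²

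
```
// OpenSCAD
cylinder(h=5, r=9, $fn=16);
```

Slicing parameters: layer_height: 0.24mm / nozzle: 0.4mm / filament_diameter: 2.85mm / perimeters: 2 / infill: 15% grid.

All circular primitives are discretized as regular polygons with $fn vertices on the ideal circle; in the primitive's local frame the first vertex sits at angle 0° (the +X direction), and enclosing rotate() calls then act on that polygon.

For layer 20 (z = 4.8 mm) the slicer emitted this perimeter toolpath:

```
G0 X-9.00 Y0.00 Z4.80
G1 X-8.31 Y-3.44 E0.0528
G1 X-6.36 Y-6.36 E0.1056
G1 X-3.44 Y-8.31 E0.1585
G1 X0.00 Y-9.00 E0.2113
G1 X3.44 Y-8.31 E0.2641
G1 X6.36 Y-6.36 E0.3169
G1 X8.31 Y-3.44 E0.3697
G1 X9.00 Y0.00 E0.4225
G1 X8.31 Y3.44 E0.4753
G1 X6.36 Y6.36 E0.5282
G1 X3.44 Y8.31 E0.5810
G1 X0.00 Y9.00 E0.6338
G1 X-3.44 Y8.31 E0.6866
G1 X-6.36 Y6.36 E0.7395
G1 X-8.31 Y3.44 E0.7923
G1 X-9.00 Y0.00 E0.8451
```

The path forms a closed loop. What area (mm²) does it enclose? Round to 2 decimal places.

Apply the shoelace formula to the sequence of (X, Y) vertices; enclosed area = 247.73 mm².

247.73 mm²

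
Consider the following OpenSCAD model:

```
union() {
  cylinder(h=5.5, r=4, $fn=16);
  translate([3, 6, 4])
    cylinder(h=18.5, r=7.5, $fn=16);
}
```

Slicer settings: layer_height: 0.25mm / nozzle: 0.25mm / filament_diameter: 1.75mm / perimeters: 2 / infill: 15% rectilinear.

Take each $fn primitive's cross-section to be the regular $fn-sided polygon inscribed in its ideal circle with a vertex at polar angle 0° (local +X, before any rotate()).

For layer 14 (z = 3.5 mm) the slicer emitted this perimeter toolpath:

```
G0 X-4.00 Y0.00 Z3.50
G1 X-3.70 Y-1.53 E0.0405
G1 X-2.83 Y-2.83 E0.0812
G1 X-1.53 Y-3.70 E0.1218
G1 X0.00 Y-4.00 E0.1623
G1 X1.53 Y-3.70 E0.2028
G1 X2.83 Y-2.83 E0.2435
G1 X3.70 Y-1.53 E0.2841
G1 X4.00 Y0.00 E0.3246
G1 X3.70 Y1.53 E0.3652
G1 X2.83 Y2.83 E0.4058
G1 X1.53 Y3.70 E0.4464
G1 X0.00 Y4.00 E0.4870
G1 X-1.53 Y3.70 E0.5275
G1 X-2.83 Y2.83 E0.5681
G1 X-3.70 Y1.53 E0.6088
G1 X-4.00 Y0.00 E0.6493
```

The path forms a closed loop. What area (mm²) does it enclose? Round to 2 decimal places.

49.04 mm²

Apply the shoelace formula to the sequence of (X, Y) vertices; enclosed area = 49.04 mm².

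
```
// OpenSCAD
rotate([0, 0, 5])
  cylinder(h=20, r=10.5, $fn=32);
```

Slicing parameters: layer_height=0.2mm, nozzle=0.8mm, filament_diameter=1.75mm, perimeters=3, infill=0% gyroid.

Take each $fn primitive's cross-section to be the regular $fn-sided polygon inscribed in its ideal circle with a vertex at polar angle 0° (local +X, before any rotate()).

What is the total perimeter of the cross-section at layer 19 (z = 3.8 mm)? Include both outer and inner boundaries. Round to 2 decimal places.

At z = 3.8 mm: the cylinder: section is a regular 32-gon, circumradius r=10.5 (perimeter = 2·32·10.500·sin(180°/32) = 65.87 mm); (whole slice rotated 5° about Z — lengths, areas and connectivity unchanged). Overall, the cross-section is a single solid region. Total boundary length (outer) = 65.87 mm.

65.87 mm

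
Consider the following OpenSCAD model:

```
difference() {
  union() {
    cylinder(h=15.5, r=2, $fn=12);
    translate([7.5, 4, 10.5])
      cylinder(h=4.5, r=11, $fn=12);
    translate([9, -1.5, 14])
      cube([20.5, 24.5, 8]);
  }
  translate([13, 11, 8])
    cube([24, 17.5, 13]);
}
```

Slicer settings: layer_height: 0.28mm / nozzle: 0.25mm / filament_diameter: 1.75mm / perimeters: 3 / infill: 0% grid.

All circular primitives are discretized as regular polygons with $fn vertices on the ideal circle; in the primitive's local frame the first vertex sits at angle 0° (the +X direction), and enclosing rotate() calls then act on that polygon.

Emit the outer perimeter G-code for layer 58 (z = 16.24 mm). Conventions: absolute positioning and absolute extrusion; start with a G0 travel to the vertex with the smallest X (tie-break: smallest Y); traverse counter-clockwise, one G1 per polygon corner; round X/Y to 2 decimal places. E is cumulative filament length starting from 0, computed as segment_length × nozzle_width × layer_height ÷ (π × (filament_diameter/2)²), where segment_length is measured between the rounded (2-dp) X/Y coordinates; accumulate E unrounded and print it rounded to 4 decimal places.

G0 X9.00 Y-1.50 Z16.24
G1 X29.50 Y-1.50 E0.5966
G1 X29.50 Y11.00 E0.9604
G1 X13.00 Y11.00 E1.4406
G1 X13.00 Y23.00 E1.7898
G1 X9.00 Y23.00 E1.9062
G1 X9.00 Y-1.50 E2.6192

At z = 16.24 mm: the cylinder does not reach this height (z outside [0, 15.5]); the cylinder at (7.5, 4) does not reach this height (z outside [10.5, 15]); the cube at (9, -1.5) (footprint 20.5×24.5) is included at this height; Taking the union: only the 20.5×24.5 cube at (9, -1.5) is present, so the union is just that shape — 1 connected region; the cube at (13, 11) is present — its section is the full 24×17.5 rectangle; Subtracting the remaining from the first: starting from the result so far, the 24×17.5 cube at (13, 11) partially overlaps it — only the 198.00 mm² overlap (of its 420.00 mm²) is removed, clipping the outline — 1 connected region. The outline is a single polygon with 6 vertices. Extrusion per mm of travel: 0.25 × 0.28 / (π × 0.875²) = 0.029103. Accumulating E over each segment gives final E = 2.6192.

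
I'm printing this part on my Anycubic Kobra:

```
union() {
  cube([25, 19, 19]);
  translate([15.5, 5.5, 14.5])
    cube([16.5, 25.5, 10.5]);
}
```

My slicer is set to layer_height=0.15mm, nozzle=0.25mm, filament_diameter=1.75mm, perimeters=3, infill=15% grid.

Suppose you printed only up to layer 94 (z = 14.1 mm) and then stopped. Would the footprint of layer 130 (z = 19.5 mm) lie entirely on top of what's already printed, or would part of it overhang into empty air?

part overhangs

Compare the two slices. At z = 14.1: the cube is present — its section is the full 25×19 rectangle (area 475.00 mm²); the cube at (15.5, 5.5) is absent (z outside [14.5, 25]); Merging all regions: only the 25×19 cube is present, so the union is just that shape — area = 475.00 mm². At z = 19.5: the cube does not reach this height (z outside [0, 19]); the cube at (15.5, 5.5) (footprint 16.5×25.5) is included at this height (area 420.75 mm²); Combining (union): only the 16.5×25.5 cube at (15.5, 5.5) is present, so the union is just that shape — area = 420.75 mm². Checking containment: at z = 19.5 the cross-section extends beyond the z = 14.1 cross-section by about 292.50 mm².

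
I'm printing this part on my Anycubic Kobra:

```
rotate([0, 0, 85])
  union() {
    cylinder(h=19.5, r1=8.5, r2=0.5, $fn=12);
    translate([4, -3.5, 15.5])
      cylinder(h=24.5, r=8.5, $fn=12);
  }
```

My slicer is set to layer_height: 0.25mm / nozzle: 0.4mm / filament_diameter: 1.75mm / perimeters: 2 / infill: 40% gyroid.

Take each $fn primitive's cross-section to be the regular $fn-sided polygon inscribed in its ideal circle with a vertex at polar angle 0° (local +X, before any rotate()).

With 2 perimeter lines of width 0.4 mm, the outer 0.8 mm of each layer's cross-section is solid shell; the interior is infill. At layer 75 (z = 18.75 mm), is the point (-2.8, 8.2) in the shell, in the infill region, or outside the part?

At z = 18.75 mm: the cone contributes a regular 12-gon of circumradius 0.808 (interpolated between r1=8.5 and r2=0.5 at t=0.962); the cylinder at (4, -3.5): section is a regular 12-gon, circumradius r=8.5; Merging all regions: the cone lies entirely inside the r=8.5 cylinder at (4, -3.5), so the union is just the r=8.5 cylinder at (4, -3.5) — 1 connected region; (rotated 85° about Z; rotation is an isometry so areas/perimeters/island counts are preserved). Overall, the cross-section is a single solid region. Undo the 85° rotation: the query point maps to (7.925, 3.504) in the un-rotated model frame. The nearest boundary edge runs (4.00, 5.00)→(8.25, 3.86); distance from the point to it = 0.43 mm. The point is inside the cross-section, 0.43 mm from the nearest boundary — within the 0.8 mm shell band (2 × 0.4).

shell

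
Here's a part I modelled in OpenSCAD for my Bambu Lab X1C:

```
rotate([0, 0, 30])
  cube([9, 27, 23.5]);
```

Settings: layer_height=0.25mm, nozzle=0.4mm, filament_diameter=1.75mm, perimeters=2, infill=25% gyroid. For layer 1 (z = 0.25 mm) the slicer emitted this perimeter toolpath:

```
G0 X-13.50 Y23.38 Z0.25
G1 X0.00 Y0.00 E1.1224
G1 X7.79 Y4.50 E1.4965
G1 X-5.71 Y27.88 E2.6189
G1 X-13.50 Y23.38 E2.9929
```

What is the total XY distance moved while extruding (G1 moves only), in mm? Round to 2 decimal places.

71.99 mm

Sum the Euclidean lengths of each G1 segment: total = 71.99 mm.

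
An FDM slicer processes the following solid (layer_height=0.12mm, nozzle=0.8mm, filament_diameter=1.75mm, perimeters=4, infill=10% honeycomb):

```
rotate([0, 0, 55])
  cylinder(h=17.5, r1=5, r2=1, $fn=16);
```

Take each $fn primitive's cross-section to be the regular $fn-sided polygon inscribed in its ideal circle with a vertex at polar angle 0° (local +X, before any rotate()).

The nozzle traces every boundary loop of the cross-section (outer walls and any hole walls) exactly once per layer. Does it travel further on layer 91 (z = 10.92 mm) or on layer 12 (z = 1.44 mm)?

Layer 91 (z = 10.92): the cone (r1=5→r2=1) has section circumradius 2.504 here — a regular 16-gon (perimeter = 2·16·2.504·sin(180°/16) = 15.63 mm); (whole slice rotated 55° about Z — lengths, areas and connectivity unchanged). So its perimeter = 15.63 mm. Layer 12 (z = 1.44): the cone: at t=0.082 of its height the radius interpolates to r₁+(r₂−r₁)t = 4.671, giving a regular 16-gon of that circumradius (perimeter = 2·16·4.671·sin(180°/16) = 29.16 mm); (rotated 55° about Z; rotation is an isometry so areas/perimeters/island counts are preserved). So its perimeter = 29.16 mm. Layer 12 is larger (29.16 vs 15.63 mm).

layer 12 (z = 1.44 mm)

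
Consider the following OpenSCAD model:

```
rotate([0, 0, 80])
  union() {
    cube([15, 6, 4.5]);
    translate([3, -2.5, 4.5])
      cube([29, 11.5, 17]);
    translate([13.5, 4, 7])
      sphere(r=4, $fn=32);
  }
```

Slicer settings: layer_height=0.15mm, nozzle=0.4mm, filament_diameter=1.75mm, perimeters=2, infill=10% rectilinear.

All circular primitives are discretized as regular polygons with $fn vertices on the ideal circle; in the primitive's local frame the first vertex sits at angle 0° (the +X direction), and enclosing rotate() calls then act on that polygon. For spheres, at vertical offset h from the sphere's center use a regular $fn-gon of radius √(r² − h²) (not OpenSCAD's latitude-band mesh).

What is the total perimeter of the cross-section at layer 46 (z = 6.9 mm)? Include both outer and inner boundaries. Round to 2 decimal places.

81.00 mm

At z = 6.9 mm: the cube does not reach this height (z outside [0, 4.5]); the cube at (3, -2.5) (footprint 29×11.5) is included at this height (perimeter 81.00 mm); the r=4 sphere at (13.5, 4) slices to a regular 32-gon of circumradius 3.999 (√(r²−h²) with h=0.1 from center) (perimeter = 2·32·3.999·sin(180°/32) = 25.08 mm); Merging all regions: the r=4 sphere at (13.5, 4) lies entirely inside the 29×11.5 cube at (3, -2.5), so the union is just the 29×11.5 cube at (3, -2.5) — boundary = 81.00 mm; (whole slice rotated 80° about Z — lengths, areas and connectivity unchanged). Overall, the cross-section is a single solid region. Total boundary length (outer) = 81.00 mm.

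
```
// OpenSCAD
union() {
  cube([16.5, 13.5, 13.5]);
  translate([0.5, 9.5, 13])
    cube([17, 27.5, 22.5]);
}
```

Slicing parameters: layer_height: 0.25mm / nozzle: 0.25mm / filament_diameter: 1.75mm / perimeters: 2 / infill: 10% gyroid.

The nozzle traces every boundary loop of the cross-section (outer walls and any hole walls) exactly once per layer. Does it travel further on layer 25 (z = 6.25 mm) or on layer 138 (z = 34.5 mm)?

Layer 25 (z = 6.25): the 16.5×13.5 cube contributes its full rectangle (perimeter 60.00 mm); the cube at (0.5, 9.5) is not intersected at this z (z outside [13, 35.5]); Taking the union: only the 16.5×13.5 cube is present, so the union is just that shape — boundary = 60.00 mm. So its perimeter = 60.00 mm. Layer 138 (z = 34.5): the cube does not reach this height (z outside [0, 13.5]); the cube at (0.5, 9.5) (footprint 17×27.5) is included at this height (perimeter 89.00 mm); Taking the union: only the 17×27.5 cube at (0.5, 9.5) is present, so the union is just that shape — boundary = 89.00 mm. So its perimeter = 89.00 mm. Layer 138 is larger (89.00 vs 60.00 mm).

layer 138 (z = 34.5 mm)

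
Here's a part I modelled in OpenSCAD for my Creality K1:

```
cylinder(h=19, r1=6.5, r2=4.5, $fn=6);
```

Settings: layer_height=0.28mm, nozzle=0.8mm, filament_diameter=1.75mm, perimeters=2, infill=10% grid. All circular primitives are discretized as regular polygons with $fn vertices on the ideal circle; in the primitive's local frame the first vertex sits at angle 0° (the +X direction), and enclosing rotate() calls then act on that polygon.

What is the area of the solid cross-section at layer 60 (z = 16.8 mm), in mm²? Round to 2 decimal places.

At z = 16.8 mm: the cone: at t=0.884 of its height the radius interpolates to r₁+(r₂−r₁)t = 4.732, giving a regular 6-gon of that circumradius (area = (6/2)·4.732²·sin(360°/6) = 58.17 mm²). Overall, the cross-section is a single solid region. Net area = 58.17 mm².

58.17 mm²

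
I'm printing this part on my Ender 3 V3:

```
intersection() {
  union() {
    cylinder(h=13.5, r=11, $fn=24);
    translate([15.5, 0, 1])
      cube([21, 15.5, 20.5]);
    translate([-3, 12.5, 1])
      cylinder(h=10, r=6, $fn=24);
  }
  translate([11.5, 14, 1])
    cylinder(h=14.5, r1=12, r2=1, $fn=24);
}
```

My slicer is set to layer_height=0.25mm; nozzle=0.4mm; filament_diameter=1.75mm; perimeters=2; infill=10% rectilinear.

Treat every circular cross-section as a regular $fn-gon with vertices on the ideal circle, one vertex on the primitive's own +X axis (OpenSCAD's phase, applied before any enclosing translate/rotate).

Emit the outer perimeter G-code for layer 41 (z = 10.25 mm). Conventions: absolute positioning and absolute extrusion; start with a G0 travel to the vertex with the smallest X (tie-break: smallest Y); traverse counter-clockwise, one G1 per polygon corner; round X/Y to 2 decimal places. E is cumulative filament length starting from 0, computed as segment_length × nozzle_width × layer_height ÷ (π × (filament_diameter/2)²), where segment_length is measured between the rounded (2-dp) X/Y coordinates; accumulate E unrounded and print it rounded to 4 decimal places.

G0 X15.50 Y11.10 Z10.25
G1 X15.82 Y11.51 E0.0216
G1 X16.31 Y12.71 E0.0755
G1 X16.48 Y14.00 E0.1296
G1 X16.31 Y15.29 E0.1837
G1 X16.23 Y15.50 E0.1930
G1 X15.50 Y15.50 E0.2234
G1 X15.50 Y11.10 E0.4063

At z = 10.25 mm: the r=11 cylinder gives a regular 24-gon of circumradius 11 (constant along its height); the 21×15.5 cube at (15.5, 0) contributes its full rectangle; the r=6 cylinder at (-3, 12.5) gives a regular 24-gon of circumradius 6 (constant along its height); Taking the union: the regions partially overlap (shared area 28.50 mm²), so overlapping operands fuse into one piece — 2 connected regions; the cone at (11.5, 14) (r1=12→r2=1) has section circumradius 4.983 here — a regular 24-gon; Keeping only the common overlap: the cone at (11.5, 14) partially overlaps that combined region; clipping to the common part keeps 3.22 mm² — 1 connected region. The outline is a single polygon with 7 vertices. Extrusion per mm of travel: 0.4 × 0.25 / (π × 0.875²) = 0.041575. Accumulating E over each segment gives final E = 0.4063.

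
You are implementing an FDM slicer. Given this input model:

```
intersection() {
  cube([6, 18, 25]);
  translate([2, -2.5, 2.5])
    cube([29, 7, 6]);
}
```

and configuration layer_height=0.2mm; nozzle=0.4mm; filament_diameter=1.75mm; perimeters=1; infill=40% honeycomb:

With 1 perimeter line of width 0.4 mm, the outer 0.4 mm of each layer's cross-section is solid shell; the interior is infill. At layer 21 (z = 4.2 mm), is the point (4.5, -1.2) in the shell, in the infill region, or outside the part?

At z = 4.2 mm: the cube is present — its section is the full 6×18 rectangle; the cube at (2, -2.5) is present — its section is the full 29×7 rectangle; After intersecting: the 29×7 cube at (2, -2.5) partially overlaps the 6×18 cube; clipping to the common part keeps 18.00 mm² — 1 connected region. Overall, the cross-section is a single solid region. The nearest boundary edge runs (6.00, 0.00)→(2.00, 0.00); distance from the point to it = 1.20 mm. The point is not inside any of the regions above, so it lies outside the cross-section (1.20 mm from the nearest boundary).

outside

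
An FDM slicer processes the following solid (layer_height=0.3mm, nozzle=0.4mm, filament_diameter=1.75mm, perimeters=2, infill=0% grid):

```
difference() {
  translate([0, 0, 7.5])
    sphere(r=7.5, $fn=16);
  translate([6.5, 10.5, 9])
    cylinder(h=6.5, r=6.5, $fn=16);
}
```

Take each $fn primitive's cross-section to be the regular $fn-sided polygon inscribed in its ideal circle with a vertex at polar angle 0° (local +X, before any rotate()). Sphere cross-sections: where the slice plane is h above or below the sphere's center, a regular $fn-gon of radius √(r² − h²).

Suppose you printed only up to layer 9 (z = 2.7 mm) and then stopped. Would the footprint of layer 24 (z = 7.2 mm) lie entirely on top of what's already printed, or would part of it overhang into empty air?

Compare the two slices. At z = 2.7: the r=7.5 sphere slices to a regular 16-gon of circumradius 5.763 (√(r²−h²) with h=4.8 from center) (area = (16/2)·5.763²·sin(360°/16) = 101.67 mm²); the cylinder at (6.5, 10.5) does not reach this height (z outside [9, 15.5]); Taking the first minus the rest: none of the subtracted shapes is present at this height, so the r=7.5 sphere is unchanged — area = 101.67 mm². At z = 7.2: the sphere: section is a regular 16-gon, circumradius = √(r²−h²) = √(7.5²−0.3²) = 7.494 (area = (16/2)·7.494²·sin(360°/16) = 171.93 mm²); the cylinder at (6.5, 10.5) is absent (z outside [9, 15.5]); Taking the first minus the rest: none of the subtracted shapes is present at this height, so the r=7.5 sphere is unchanged — area = 171.93 mm². Checking containment: at z = 7.2 the cross-section extends beyond the z = 2.7 cross-section by about 70.26 mm².

part overhangs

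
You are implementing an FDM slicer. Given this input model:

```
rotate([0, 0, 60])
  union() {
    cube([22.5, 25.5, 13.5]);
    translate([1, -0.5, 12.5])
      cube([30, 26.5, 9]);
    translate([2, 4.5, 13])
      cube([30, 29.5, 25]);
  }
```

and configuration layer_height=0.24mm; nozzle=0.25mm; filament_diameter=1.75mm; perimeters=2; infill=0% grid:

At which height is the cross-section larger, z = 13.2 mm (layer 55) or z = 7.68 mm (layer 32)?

Layer 55 (z = 13.2): the cube (footprint 22.5×25.5) is included at this height (area 573.75 mm²); the 30×26.5 cube at (1, -0.5) contributes its full rectangle (area 795.00 mm²); the cube at (2, 4.5) is present — its section is the full 30×29.5 rectangle (area 885.00 mm²); Taking the union: the regions partially overlap — summed areas 2253.75 mm² minus the doubly-counted overlap 1171.75 mm² gives 1082.00 mm² — area = 1082.00 mm²; (whole slice rotated 60° about Z — lengths, areas and connectivity unchanged). So its area = 1082.00 mm². Layer 32 (z = 7.68): the cube (footprint 22.5×25.5) is included at this height (area 573.75 mm²); the cube at (1, -0.5) is absent (z outside [12.5, 21.5]); the cube at (2, 4.5) is absent (z outside [13, 38]); Taking the union: only the 22.5×25.5 cube is present, so the union is just that shape — area = 573.75 mm²; (rotated 60° about Z; rotation is an isometry so areas/perimeters/island counts are preserved). So its area = 573.75 mm². Layer 55 is larger (1082.00 vs 573.75 mm²).

layer 55 (z = 13.2 mm)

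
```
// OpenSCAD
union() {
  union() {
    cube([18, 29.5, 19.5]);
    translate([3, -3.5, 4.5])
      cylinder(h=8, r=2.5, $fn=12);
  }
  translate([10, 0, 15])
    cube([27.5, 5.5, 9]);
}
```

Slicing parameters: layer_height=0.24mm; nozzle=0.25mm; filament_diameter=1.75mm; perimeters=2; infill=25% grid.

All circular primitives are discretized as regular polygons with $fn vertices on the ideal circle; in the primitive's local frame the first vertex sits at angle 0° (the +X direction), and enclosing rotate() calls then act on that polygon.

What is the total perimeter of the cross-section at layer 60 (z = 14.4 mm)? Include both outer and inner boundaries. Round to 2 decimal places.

95.00 mm

At z = 14.4 mm: the 18×29.5 cube contributes its full rectangle (perimeter 95.00 mm); the cylinder at (3, -3.5) is absent (z outside [4.5, 12.5]); Taking the union: only the 18×29.5 cube is present, so the union is just that shape — boundary = 95.00 mm; the cube at (10, 0) does not reach this height (z outside [15, 24]); Merging all regions: only that combined region is present, so the union is just that shape — boundary = 95.00 mm. Overall, the cross-section is a single solid region. Total boundary length (outer) = 95.00 mm.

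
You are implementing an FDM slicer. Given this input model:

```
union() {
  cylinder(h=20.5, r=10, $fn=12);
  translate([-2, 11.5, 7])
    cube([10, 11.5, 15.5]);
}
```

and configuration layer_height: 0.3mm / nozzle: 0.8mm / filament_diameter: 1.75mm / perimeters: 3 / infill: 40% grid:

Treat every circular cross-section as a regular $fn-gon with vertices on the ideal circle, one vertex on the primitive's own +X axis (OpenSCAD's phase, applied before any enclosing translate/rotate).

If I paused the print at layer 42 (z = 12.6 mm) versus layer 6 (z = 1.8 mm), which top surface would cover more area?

layer 42 (z = 12.6 mm)

Layer 42 (z = 12.6): the r=10 cylinder gives a regular 12-gon of circumradius 10 (constant along its height) (area = (12/2)·10.000²·sin(360°/12) = 300.00 mm²); the cube at (-2, 11.5) (footprint 10×11.5) is included at this height (area 115.00 mm²); Merging all regions: the 2 present regions are separate (no shared area or edge), so areas and boundary lengths simply add and each stays a separate island — area = 415.00 mm². So its area = 415.00 mm². Layer 6 (z = 1.8): the r=10 cylinder gives a regular 12-gon of circumradius 10 (constant along its height) (area = (12/2)·10.000²·sin(360°/12) = 300.00 mm²); the cube at (-2, 11.5) is not intersected at this z (z outside [7, 22.5]); Combining (union): only the r=10 cylinder is present, so the union is just that shape — area = 300.00 mm². So its area = 300.00 mm². Layer 42 is larger (415.00 vs 300.00 mm²).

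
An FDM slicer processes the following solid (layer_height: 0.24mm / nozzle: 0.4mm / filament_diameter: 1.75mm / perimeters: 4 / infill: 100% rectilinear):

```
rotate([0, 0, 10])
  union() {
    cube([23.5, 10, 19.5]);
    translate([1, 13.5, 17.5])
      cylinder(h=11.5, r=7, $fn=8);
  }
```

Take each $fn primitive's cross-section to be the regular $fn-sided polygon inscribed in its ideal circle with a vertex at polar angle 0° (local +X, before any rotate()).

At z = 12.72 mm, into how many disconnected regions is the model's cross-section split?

At z = 12.72 mm: the cube (footprint 23.5×10) is included at this height; the cylinder at (1, 13.5) is not intersected at this z (z outside [17.5, 29]); Taking the union: only the 23.5×10 cube is present, so the union is just that shape — 1 connected region; (rotated 10° about Z; rotation is an isometry so areas/perimeters/island counts are preserved). The result has 1 disconnected region.

1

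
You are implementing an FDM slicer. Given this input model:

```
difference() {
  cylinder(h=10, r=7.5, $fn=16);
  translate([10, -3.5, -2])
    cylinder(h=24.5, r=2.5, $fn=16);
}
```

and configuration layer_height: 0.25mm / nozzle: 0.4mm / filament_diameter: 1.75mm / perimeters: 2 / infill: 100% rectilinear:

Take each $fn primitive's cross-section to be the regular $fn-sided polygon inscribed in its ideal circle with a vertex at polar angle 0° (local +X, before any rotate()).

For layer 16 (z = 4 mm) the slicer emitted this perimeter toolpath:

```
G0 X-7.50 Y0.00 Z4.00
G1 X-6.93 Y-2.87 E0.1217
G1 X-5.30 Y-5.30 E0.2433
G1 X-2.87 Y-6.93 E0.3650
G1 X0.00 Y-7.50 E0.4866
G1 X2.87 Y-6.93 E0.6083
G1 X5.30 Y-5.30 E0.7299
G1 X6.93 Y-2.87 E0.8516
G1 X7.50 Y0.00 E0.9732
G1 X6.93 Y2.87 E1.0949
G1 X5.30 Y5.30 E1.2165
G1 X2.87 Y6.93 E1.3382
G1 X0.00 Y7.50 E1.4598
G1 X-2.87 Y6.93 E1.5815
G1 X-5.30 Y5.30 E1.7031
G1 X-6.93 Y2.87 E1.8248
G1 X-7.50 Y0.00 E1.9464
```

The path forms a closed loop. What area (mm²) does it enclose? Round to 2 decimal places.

172.17 mm²

Apply the shoelace formula to the sequence of (X, Y) vertices; enclosed area = 172.17 mm².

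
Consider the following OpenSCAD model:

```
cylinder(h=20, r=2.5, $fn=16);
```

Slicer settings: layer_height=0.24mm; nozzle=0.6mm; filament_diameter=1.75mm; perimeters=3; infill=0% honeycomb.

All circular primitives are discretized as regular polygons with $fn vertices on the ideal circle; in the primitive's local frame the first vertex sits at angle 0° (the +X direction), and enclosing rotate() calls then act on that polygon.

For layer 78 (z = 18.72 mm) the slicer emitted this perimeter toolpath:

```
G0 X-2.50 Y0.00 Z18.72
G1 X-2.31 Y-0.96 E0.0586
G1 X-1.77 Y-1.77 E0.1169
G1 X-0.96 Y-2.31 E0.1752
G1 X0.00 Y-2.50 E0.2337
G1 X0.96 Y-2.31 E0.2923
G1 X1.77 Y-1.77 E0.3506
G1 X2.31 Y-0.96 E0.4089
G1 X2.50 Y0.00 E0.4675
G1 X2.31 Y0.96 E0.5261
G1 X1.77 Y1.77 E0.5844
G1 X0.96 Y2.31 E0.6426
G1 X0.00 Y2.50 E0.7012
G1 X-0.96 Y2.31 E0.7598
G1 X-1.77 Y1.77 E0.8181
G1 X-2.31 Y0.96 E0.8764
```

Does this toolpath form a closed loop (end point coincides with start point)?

no

Start point (G0): (-2.50, 0.00). End point (last G1): the path does not return to the start — open.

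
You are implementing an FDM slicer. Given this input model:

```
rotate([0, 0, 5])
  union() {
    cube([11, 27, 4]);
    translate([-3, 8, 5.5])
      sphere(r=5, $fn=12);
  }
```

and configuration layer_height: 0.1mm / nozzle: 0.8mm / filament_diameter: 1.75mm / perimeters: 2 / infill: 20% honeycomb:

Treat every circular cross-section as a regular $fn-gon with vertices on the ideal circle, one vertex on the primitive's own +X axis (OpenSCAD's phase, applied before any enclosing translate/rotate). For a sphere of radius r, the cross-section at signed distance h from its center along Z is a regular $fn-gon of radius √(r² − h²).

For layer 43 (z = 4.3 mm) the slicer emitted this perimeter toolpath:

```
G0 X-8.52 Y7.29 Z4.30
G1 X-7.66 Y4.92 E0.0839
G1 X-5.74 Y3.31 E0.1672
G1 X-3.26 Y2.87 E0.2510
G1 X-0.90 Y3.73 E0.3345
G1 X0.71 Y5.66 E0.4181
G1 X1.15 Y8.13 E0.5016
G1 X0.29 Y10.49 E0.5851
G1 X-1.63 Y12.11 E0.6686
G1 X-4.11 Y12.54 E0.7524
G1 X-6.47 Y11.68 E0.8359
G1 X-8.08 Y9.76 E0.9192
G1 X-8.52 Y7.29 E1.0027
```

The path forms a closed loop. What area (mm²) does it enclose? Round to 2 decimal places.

Apply the shoelace formula to the sequence of (X, Y) vertices; enclosed area = 70.66 mm².

70.66 mm²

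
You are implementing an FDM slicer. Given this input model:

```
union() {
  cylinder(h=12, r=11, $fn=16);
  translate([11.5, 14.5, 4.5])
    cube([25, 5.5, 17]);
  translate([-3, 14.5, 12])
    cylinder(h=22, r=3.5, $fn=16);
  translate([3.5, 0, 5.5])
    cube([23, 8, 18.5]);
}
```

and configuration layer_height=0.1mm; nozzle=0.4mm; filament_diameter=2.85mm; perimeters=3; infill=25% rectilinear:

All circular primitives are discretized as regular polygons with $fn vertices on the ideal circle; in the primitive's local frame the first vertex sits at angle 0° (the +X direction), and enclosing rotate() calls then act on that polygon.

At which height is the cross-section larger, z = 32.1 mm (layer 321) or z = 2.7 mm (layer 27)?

Layer 321 (z = 32.1): the cylinder does not reach this height (z outside [0, 12]); the cube at (11.5, 14.5) is absent (z outside [4.5, 21.5]); the cylinder at (-3, 14.5): section is a regular 16-gon, circumradius r=3.5 (area = (16/2)·3.500²·sin(360°/16) = 37.50 mm²); the cube at (3.5, 0) is not intersected at this z (z outside [5.5, 24]); Taking the union: only the r=3.5 cylinder at (-3, 14.5) is present, so the union is just that shape — area = 37.50 mm². So its area = 37.50 mm². Layer 27 (z = 2.7): the cylinder: section is a regular 16-gon, circumradius r=11 (area = (16/2)·11.000²·sin(360°/16) = 370.44 mm²); the cube at (11.5, 14.5) is absent (z outside [4.5, 21.5]); the cylinder at (-3, 14.5) does not reach this height (z outside [12, 34]); the cube at (3.5, 0) does not reach this height (z outside [5.5, 24]); Combining (union): only the r=11 cylinder is present, so the union is just that shape — area = 370.44 mm². So its area = 370.44 mm². Layer 27 is larger (370.44 vs 37.50 mm²).

layer 27 (z = 2.7 mm)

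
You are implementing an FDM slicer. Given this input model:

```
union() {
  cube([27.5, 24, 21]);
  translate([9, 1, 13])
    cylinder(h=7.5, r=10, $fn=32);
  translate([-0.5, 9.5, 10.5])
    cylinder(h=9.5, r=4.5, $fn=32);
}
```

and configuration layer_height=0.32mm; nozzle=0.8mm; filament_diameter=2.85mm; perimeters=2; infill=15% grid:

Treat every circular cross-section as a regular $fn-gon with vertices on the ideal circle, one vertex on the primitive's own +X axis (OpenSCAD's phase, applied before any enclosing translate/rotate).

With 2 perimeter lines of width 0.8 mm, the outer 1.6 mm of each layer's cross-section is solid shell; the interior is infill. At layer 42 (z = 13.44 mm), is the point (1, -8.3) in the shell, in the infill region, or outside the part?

At z = 13.44 mm: the cube (footprint 27.5×24) is included at this height; the cylinder at (9, 1): section is a regular 32-gon, circumradius r=10; the cylinder at (-0.5, 9.5): section is a regular 32-gon, circumradius r=4.5; Merging all regions: the regions partially overlap (shared area 199.37 mm²), so overlapping operands fuse into one piece — 1 connected region. Overall, the cross-section is a single solid region. The nearest boundary edge runs (3.44, -7.31)→(1.93, -6.07); distance from the point to it = 2.31 mm. The point is not inside any of the regions above, so it lies outside the cross-section (2.31 mm from the nearest boundary).

outside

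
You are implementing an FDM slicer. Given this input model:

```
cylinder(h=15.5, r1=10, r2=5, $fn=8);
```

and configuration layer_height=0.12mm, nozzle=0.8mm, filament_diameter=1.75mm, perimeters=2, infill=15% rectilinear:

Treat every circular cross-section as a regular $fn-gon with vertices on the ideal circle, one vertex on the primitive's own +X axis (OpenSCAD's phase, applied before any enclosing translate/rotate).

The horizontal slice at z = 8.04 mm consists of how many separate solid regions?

1

At z = 8.04 mm: the cone: at t=0.519 of its height the radius interpolates to r₁+(r₂−r₁)t = 7.406, giving a regular 8-gon of that circumradius. The result has 1 disconnected region.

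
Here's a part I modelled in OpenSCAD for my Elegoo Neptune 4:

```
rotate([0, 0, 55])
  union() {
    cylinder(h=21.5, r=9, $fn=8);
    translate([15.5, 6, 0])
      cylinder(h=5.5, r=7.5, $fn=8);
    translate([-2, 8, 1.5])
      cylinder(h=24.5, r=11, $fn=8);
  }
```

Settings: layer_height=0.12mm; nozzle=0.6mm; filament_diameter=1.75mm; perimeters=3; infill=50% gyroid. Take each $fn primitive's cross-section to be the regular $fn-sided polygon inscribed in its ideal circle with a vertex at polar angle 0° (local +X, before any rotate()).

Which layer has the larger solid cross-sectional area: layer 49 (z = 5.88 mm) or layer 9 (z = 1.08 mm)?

layer 49 (z = 5.88 mm)

Layer 49 (z = 5.88): the r=9 cylinder gives a regular 8-gon of circumradius 9 (constant along its height) (area = (8/2)·9.000²·sin(360°/8) = 229.10 mm²); the cylinder at (15.5, 6) is not intersected at this z (z outside [0, 5.5]); the cylinder at (-2, 8): section is a regular 8-gon, circumradius r=11 (area = (8/2)·11.000²·sin(360°/8) = 342.24 mm²); Taking the union: the regions partially overlap — summed areas 571.34 mm² minus the doubly-counted overlap 129.59 mm² gives 441.75 mm² — area = 441.75 mm²; (whole slice rotated 55° about Z — lengths, areas and connectivity unchanged). So its area = 441.75 mm². Layer 9 (z = 1.08): the r=9 cylinder contributes a regular 8-gon of circumradius 9 (area = (8/2)·9.000²·sin(360°/8) = 229.10 mm²); the r=7.5 cylinder at (15.5, 6) gives a regular 8-gon of circumradius 7.5 (constant along its height) (area = (8/2)·7.500²·sin(360°/8) = 159.10 mm²); the cylinder at (-2, 8) is not intersected at this z (z outside [1.5, 26]); Taking the union: the 2 present regions are separate (no shared area or edge), so areas and boundary lengths simply add and each stays a separate island — area = 388.20 mm²; (whole slice rotated 55° about Z — lengths, areas and connectivity unchanged). So its area = 388.20 mm². Layer 49 is larger (441.75 vs 388.20 mm²).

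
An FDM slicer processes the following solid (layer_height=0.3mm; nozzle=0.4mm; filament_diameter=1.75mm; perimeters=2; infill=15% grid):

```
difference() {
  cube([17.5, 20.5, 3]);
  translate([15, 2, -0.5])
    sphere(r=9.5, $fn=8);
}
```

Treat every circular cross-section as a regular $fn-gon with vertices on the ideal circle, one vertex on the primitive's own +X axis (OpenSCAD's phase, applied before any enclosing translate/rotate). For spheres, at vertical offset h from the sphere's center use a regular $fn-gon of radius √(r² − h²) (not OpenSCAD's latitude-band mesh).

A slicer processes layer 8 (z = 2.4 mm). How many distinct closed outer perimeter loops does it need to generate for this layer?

At z = 2.4 mm: the cube (footprint 17.5×20.5) is included at this height; the sphere at (15, 2): section is a regular 8-gon, circumradius = √(r²−h²) = √(9.5²−2.9²) = 9.047; Taking the first minus the rest: starting from the 17.5×20.5 cube, the r=9.5 sphere at (15, 2) partially overlaps it — only the 101.46 mm² overlap (of its 231.48 mm²) is removed, clipping the outline — 1 connected region. The result has 1 disconnected region.

1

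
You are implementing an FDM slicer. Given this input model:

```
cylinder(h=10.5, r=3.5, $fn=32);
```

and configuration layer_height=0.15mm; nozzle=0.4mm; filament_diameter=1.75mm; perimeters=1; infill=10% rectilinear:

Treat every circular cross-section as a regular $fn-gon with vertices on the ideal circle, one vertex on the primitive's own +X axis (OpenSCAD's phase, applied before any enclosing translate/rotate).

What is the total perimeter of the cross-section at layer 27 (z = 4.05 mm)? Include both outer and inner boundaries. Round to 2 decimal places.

21.96 mm

At z = 4.05 mm: the r=3.5 cylinder gives a regular 32-gon of circumradius 3.5 (constant along its height) (perimeter = 2·32·3.500·sin(180°/32) = 21.96 mm). Overall, the cross-section is a single solid region. Total boundary length (outer) = 21.96 mm.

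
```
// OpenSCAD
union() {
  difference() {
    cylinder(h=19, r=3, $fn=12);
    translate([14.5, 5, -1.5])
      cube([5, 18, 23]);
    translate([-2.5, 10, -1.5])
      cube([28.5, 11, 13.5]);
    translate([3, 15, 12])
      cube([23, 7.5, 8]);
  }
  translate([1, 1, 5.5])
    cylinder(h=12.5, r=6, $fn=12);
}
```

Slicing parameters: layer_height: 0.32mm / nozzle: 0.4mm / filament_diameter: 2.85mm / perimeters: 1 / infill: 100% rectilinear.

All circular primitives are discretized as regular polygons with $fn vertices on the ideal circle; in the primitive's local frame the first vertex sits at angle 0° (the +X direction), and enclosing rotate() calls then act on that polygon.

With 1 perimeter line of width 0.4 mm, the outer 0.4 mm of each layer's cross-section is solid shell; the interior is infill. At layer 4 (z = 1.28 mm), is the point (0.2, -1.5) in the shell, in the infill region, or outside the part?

infill

At z = 1.28 mm: the cylinder: section is a regular 12-gon, circumradius r=3; the 5×18 cube at (14.5, 5) contributes its full rectangle; the cube at (-2.5, 10) is present — its section is the full 28.5×11 rectangle; the cube at (3, 15) is not intersected at this z (z outside [12, 20]); Subtracting the remaining from the first: starting from the r=3 cylinder, the 5×18 cube at (14.5, 5) misses the remaining region (no effect); the 28.5×11 cube at (-2.5, 10) misses the remaining region (no effect) — 1 connected region; the cylinder at (1, 1) does not reach this height (z outside [5.5, 18]); Combining (union): only that combined region is present, so the union is just that shape — 1 connected region. Overall, the cross-section is a single solid region. The nearest boundary edge runs (1.50, -2.60)→(-0.00, -3.00); distance from the point to it = 1.40 mm. The point is inside the cross-section and 1.40 mm from the nearest boundary — more than the 0.4 mm shell width (1 × 0.4), so it's in the infill interior.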